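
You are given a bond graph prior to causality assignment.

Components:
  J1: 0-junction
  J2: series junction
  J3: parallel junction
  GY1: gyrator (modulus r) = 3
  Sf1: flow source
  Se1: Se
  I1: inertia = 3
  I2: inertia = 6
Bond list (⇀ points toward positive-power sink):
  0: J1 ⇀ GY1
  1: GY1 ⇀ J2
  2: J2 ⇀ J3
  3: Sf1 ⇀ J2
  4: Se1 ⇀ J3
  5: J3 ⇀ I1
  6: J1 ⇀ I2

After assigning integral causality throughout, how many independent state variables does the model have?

2  (I1, I2 all integral)

bond 3 →Sf1  (Sf1 fixes flow; stroke at Sf1)
bond 4 →J3  (Se1 fixes effort; stroke away)
bond 1 →J2  (1-jn J2 has f-setter on 3)
bond 2 →J2  (1-jn J2 has f-setter on 3)
bond 5 →I1  (J3: bond 4 brought effort, rest push out)
bond 0 →J1  (GY GY1: same side as bond 1)
bond 6 →I2  (J1 effort already set via bond 0)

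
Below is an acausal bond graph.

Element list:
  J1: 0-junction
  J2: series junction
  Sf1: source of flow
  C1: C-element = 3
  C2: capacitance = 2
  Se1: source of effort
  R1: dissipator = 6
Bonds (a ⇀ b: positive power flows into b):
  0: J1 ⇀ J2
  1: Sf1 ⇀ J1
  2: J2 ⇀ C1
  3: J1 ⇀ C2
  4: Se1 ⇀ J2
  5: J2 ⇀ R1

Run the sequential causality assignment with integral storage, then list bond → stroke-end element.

β1 stroke→Sf1  (Sf1: flow source, stroke at near end)
β4 stroke→J2  (source Se1 imposes e)
β2 stroke→J2  (prefer integral on C1)
β3 stroke→J1  (C2: C, integral causality)
β0 stroke→J2  (J1: bond 3 brought effort, rest push out)
β5 stroke→R1  (J2 needs exactly one f-in)

b0 stroke at J2
b1 stroke at Sf1
b2 stroke at J2
b3 stroke at J1
b4 stroke at J2
b5 stroke at R1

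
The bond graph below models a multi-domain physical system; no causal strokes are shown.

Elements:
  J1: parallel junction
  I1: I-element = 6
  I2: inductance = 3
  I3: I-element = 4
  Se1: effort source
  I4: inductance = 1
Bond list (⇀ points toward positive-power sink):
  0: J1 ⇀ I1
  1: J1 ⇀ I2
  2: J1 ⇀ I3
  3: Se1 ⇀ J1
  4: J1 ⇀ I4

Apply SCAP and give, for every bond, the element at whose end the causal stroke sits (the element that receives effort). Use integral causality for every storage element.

bond 0 →I1
bond 1 →I2
bond 2 →I3
bond 3 →J1
bond 4 →I4

#3 |J1  (Se1 fixes effort; stroke away)
#0 |I1  (J1 effort already set via bond 3)
#1 |I2  (common-e at J1 fixed by 3)
#2 |I3  (common-e at J1 fixed by 3)
#4 |I4  (common-e at J1 fixed by 3)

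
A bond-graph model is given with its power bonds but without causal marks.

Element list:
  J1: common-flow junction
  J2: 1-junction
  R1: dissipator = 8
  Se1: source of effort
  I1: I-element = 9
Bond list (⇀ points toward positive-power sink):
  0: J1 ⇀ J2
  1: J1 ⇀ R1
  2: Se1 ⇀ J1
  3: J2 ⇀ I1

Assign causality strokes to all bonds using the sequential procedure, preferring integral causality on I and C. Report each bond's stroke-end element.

β2 stroke→J1  (Se1 (Se) sets effort on bond)
β3 stroke→I1  (prefer integral on I1)
β0 stroke→J2  (J2 flow already set via bond 3)
β1 stroke→J1  (J1 flow already set via bond 0)

bond 0 stroke at J2
bond 1 stroke at J1
bond 2 stroke at J1
bond 3 stroke at I1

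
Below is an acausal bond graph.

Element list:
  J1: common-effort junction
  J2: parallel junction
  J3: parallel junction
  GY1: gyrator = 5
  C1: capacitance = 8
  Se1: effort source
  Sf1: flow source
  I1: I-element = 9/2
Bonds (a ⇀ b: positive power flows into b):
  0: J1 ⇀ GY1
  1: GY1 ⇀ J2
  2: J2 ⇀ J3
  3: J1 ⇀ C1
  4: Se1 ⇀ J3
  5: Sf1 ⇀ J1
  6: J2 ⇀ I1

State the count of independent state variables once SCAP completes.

bond 4 →J3  (Se1 fixes effort; stroke away)
bond 5 →Sf1  (Sf1: flow source, stroke at near end)
bond 2 →J2  (J3: bond 4 brought effort, rest push out)
bond 1 →GY1  (0-jn J2 has e-setter on 2)
bond 6 →I1  (J2: bond 2 brought effort, rest push out)
bond 0 →GY1  (GY GY1: same side as bond 1)
bond 3 →J1  (only one effort-in slot at J1)

2  (C1, I1 all integral)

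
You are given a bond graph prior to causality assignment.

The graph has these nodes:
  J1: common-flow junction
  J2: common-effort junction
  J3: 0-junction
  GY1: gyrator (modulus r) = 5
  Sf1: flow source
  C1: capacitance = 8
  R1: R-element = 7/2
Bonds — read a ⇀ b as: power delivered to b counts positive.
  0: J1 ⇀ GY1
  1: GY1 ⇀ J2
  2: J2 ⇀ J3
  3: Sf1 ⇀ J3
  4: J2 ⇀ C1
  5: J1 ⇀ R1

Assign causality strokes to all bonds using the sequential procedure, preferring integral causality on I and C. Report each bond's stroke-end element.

β3 stroke at Sf1  (Sf1 fixes flow; stroke at Sf1)
β2 stroke at J3  (only one effort-in slot at J3)
β4 stroke at J2  (C1: C, integral causality)
β1 stroke at GY1  (common-e at J2 fixed by 4)
β0 stroke at GY1  (GY1 both-in/both-out from 1)
β5 stroke at J1  (J1 flow already set via bond 0)

#0 |GY1
#1 |GY1
#2 |J3
#3 |Sf1
#4 |J2
#5 |J1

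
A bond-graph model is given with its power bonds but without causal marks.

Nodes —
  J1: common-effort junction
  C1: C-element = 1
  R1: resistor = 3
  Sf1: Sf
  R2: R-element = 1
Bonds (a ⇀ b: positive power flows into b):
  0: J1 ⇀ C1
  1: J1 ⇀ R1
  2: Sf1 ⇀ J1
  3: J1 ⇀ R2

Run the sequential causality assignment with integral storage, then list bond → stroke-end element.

β2 →Sf1  (Sf1: flow source, stroke at near end)
β0 →J1  (C1 outputs effort q/C1)
β1 →R1  (J1 effort already set via bond 0)
β3 →R2  (0-jn J1 has e-setter on 0)

#0 stroke→J1
#1 stroke→R1
#2 stroke→Sf1
#3 stroke→R2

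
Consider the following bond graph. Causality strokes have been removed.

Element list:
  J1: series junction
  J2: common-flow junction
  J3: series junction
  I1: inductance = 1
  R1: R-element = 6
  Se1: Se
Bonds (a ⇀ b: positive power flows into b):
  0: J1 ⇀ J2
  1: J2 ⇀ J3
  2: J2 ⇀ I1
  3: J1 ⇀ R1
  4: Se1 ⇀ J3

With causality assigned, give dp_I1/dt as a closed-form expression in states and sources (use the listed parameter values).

dp_I1/dt = E_Se1 - 6*p_I1

β4 |J3  (source Se1 imposes e)
β1 |J2  (only one flow-in slot at J3)
β2 |I1  (prefer integral on I1)
β0 |J2  (J2 flow already set via bond 2)
β3 |J1  (common-f at J1 fixed by 0)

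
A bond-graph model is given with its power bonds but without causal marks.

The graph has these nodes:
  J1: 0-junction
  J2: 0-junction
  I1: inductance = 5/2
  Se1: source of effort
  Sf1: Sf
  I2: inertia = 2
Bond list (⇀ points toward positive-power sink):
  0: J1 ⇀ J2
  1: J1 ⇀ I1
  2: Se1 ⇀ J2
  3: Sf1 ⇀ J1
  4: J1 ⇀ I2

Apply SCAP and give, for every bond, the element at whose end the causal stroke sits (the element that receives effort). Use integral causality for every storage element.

bond 0 stroke→J1
bond 1 stroke→I1
bond 2 stroke→J2
bond 3 stroke→Sf1
bond 4 stroke→I2

β2 |J2  (Se1 fixes effort; stroke away)
β3 |Sf1  (Sf1 fixes flow; stroke at Sf1)
β0 |J1  (0-jn J2 has e-setter on 2)
β1 |I1  (0-jn J1 has e-setter on 0)
β4 |I2  (0-jn J1 has e-setter on 0)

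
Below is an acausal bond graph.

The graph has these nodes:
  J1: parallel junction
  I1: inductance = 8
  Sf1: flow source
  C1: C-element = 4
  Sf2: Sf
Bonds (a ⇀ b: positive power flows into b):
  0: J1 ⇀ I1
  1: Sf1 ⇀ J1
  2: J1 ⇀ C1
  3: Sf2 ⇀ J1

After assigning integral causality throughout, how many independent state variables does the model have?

2  (C1, I1 all integral)

b1 stroke→Sf1  (Sf1: flow source, stroke at near end)
b3 stroke→Sf2  (Sf2 (Sf) sets flow on bond)
b0 stroke→I1  (I1 integral (f out))
b2 stroke→J1  (J1 needs exactly one e-in)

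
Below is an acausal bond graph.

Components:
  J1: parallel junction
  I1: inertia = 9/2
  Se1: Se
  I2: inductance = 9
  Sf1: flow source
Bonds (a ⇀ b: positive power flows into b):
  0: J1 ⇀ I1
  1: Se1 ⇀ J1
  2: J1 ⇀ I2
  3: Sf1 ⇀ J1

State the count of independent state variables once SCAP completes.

b1 stroke at J1  (Se1 fixes effort; stroke away)
b3 stroke at Sf1  (Sf1 (Sf) sets flow on bond)
b0 stroke at I1  (common-e at J1 fixed by 1)
b2 stroke at I2  (0-jn J1 has e-setter on 1)

2  (I1, I2 all integral)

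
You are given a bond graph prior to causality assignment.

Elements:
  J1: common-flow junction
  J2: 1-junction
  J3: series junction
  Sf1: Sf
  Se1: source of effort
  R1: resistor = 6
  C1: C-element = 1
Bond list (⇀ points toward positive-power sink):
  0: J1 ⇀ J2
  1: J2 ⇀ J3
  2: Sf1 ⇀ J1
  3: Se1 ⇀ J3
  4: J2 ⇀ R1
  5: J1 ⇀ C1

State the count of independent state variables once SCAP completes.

1  (C1 all integral)

β2 stroke→Sf1  (Sf1 (Sf) sets flow on bond)
β3 stroke→J3  (source Se1 imposes e)
β0 stroke→J1  (1-jn J1 has f-setter on 2)
β5 stroke→J1  (common-f at J1 fixed by 2)
β1 stroke→J2  (common-f at J2 fixed by 0)
β4 stroke→J2  (common-f at J2 fixed by 0)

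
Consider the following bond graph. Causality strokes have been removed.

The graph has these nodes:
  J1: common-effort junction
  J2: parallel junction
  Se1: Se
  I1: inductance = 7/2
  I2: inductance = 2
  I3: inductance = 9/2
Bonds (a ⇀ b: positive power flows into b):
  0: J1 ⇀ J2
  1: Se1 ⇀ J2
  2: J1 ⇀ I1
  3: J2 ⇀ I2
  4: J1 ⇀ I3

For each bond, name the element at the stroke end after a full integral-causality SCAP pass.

b1 stroke at J2  (Se1 (Se) sets effort on bond)
b0 stroke at J1  (0-jn J2 has e-setter on 1)
b3 stroke at I2  (J2 effort already set via bond 1)
b2 stroke at I1  (J1: bond 0 brought effort, rest push out)
b4 stroke at I3  (common-e at J1 fixed by 0)

β0 |J1
β1 |J2
β2 |I1
β3 |I2
β4 |I3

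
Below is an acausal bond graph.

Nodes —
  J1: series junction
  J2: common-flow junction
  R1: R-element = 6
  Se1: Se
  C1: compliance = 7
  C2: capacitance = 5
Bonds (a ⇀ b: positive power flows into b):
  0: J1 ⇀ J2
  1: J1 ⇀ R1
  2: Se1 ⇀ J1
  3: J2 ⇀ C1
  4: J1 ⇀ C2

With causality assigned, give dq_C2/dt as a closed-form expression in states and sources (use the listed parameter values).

b2 stroke at J1  (Se1 (Se) sets effort on bond)
b3 stroke at J2  (C1 outputs effort q/C1)
b0 stroke at J1  (J2 needs exactly one f-in)
b4 stroke at J1  (C2: C, integral causality)
b1 stroke at R1  (closing 1-jn rule on J1)

dq_C2/dt = E_Se1/6 - q_C1/42 - q_C2/30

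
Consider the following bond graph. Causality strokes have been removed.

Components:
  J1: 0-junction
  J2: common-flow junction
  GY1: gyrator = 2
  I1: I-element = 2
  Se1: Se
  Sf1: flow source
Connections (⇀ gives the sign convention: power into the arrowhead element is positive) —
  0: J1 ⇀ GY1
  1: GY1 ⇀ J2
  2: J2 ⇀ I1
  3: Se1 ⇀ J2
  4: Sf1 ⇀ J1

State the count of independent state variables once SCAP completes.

1  (I1 all integral)

β3 stroke→J2  (Se1 (Se) sets effort on bond)
β4 stroke→Sf1  (Sf1: flow source, stroke at near end)
β0 stroke→J1  (only one effort-in slot at J1)
β1 stroke→J2  (GY1 both-in/both-out from 0)
β2 stroke→I1  (only one flow-in slot at J2)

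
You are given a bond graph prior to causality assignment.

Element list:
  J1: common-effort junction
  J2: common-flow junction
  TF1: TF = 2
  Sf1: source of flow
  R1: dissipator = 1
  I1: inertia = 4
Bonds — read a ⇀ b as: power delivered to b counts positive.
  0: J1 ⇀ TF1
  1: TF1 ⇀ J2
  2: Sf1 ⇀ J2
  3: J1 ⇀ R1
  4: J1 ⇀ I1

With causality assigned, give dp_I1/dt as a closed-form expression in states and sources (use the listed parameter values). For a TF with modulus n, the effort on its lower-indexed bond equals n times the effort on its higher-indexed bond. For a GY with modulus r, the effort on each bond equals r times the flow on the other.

b2 |Sf1  (Sf1: flow source, stroke at near end)
b1 |J2  (J2 flow already set via bond 2)
b0 |TF1  (TF1: transformer flips bond 1)
b4 |I1  (I1 outputs flow p/I1)
b3 |J1  (J1: last free bond brings effort in)

dp_I1/dt = -F_Sf1/2 - p_I1/4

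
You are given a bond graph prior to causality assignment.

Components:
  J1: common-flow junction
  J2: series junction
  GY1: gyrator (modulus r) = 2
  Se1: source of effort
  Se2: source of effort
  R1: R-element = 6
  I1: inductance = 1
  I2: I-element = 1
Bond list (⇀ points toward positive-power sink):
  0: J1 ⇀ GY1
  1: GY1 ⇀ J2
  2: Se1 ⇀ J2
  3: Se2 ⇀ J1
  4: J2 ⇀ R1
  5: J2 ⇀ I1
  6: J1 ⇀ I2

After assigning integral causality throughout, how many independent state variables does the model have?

b2 stroke at J2  (Se1 fixes effort; stroke away)
b3 stroke at J1  (Se2 (Se) sets effort on bond)
b5 stroke at I1  (I1 outputs flow p/I1)
b1 stroke at J2  (common-f at J2 fixed by 5)
b4 stroke at J2  (J2 flow already set via bond 5)
b0 stroke at J1  (GY1: gyrator matches bond 1)
b6 stroke at I2  (only one flow-in slot at J1)

2  (I1, I2 all integral)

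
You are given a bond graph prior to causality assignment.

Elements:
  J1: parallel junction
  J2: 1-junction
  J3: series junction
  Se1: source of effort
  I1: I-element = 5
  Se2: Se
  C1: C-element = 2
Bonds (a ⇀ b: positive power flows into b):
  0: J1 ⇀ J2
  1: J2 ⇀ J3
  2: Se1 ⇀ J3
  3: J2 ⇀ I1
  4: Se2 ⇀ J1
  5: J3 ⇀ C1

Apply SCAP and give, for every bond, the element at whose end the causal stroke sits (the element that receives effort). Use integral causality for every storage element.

b2 stroke→J3  (Se1 fixes effort; stroke away)
b4 stroke→J1  (source Se2 imposes e)
b0 stroke→J2  (common-e at J1 fixed by 4)
b3 stroke→I1  (I1 outputs flow p/I1)
b1 stroke→J2  (J2: bond 3 brought flow, rest push out)
b5 stroke→J3  (J3: bond 1 brought flow, rest push out)

#0 stroke→J2
#1 stroke→J2
#2 stroke→J3
#3 stroke→I1
#4 stroke→J1
#5 stroke→J3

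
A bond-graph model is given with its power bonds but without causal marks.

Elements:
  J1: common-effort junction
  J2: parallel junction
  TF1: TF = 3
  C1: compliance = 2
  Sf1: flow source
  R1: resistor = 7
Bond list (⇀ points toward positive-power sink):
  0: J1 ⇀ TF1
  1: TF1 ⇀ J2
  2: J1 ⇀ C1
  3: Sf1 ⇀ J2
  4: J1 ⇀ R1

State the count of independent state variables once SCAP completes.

1  (C1 all integral)

bond 3 |Sf1  (Sf1: flow source, stroke at near end)
bond 1 |J2  (closing 0-jn rule on J2)
bond 0 |TF1  (TF1: transformer flips bond 1)
bond 2 |J1  (C1 outputs effort q/C1)
bond 4 |R1  (common-e at J1 fixed by 2)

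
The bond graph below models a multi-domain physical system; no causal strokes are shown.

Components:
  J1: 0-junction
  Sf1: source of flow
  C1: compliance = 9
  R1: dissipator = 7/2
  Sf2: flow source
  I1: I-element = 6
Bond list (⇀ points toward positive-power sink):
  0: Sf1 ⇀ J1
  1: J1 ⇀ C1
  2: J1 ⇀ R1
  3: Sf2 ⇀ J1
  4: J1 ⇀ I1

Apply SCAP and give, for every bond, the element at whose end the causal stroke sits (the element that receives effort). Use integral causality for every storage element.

#0 →Sf1  (Sf1: flow source, stroke at near end)
#3 →Sf2  (Sf2 fixes flow; stroke at Sf2)
#1 →J1  (prefer integral on C1)
#2 →R1  (J1: bond 1 brought effort, rest push out)
#4 →I1  (J1 effort already set via bond 1)

b0 →Sf1
b1 →J1
b2 →R1
b3 →Sf2
b4 →I1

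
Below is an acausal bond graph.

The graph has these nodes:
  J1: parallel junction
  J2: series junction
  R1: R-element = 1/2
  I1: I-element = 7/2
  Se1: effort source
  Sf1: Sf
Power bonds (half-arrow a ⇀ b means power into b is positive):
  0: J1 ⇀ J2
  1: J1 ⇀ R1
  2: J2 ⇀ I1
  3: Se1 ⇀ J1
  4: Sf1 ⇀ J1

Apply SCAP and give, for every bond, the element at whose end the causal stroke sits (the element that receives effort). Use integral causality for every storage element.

b0 stroke→J2
b1 stroke→R1
b2 stroke→I1
b3 stroke→J1
b4 stroke→Sf1

β3 stroke→J1  (Se1 (Se) sets effort on bond)
β4 stroke→Sf1  (Sf1: flow source, stroke at near end)
β0 stroke→J2  (J1 effort already set via bond 3)
β1 stroke→R1  (common-e at J1 fixed by 3)
β2 stroke→I1  (J2 needs exactly one f-in)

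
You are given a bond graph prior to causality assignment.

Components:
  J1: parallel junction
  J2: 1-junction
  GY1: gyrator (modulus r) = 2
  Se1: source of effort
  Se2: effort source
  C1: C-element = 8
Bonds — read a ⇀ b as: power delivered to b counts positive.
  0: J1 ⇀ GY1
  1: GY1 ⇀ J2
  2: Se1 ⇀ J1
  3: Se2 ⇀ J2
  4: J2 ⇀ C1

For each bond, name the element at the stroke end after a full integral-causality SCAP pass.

β0 →GY1
β1 →GY1
β2 →J1
β3 →J2
β4 →J2

b2 stroke→J1  (source Se1 imposes e)
b3 stroke→J2  (Se2 (Se) sets effort on bond)
b0 stroke→GY1  (J1 effort already set via bond 2)
b1 stroke→GY1  (GY GY1: same side as bond 0)
b4 stroke→J2  (1-jn J2 has f-setter on 1)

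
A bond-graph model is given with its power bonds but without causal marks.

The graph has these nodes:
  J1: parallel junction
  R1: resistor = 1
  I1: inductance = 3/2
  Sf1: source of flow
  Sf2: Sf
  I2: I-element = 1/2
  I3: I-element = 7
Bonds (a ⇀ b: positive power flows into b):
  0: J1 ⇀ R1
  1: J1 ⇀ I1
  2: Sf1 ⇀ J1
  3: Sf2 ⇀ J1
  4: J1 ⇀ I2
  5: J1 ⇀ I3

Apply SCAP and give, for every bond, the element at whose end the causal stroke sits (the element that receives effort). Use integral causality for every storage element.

β2 stroke at Sf1  (Sf1 (Sf) sets flow on bond)
β3 stroke at Sf2  (Sf2: flow source, stroke at near end)
β1 stroke at I1  (prefer integral on I1)
β4 stroke at I2  (prefer integral on I2)
β5 stroke at I3  (I3 integral (f out))
β0 stroke at J1  (J1 needs exactly one e-in)

#0 stroke→J1
#1 stroke→I1
#2 stroke→Sf1
#3 stroke→Sf2
#4 stroke→I2
#5 stroke→I3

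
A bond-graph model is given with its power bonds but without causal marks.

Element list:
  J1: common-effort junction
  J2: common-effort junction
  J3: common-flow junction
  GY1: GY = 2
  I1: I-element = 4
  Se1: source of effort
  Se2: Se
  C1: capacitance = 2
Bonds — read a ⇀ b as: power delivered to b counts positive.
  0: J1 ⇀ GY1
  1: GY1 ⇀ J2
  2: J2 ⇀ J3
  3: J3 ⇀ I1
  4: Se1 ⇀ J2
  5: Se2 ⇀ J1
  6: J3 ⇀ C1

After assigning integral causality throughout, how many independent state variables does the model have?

2  (C1, I1 all integral)

β4 stroke at J2  (Se1: effort source, stroke at far end)
β5 stroke at J1  (Se2 (Se) sets effort on bond)
β0 stroke at GY1  (0-jn J1 has e-setter on 5)
β1 stroke at GY1  (common-e at J2 fixed by 4)
β2 stroke at J3  (J2 effort already set via bond 4)
β3 stroke at I1  (I1 integral (f out))
β6 stroke at J3  (1-jn J3 has f-setter on 3)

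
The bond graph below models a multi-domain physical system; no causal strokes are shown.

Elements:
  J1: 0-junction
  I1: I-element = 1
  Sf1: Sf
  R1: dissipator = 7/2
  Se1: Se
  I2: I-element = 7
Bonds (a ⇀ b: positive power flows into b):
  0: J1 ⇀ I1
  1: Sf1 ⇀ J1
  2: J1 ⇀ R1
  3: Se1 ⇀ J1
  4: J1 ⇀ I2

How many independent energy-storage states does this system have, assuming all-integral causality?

2  (I1, I2 all integral)

β1 stroke→Sf1  (source Sf1 imposes f)
β3 stroke→J1  (Se1 fixes effort; stroke away)
β0 stroke→I1  (J1: bond 3 brought effort, rest push out)
β2 stroke→R1  (J1: bond 3 brought effort, rest push out)
β4 stroke→I2  (0-jn J1 has e-setter on 3)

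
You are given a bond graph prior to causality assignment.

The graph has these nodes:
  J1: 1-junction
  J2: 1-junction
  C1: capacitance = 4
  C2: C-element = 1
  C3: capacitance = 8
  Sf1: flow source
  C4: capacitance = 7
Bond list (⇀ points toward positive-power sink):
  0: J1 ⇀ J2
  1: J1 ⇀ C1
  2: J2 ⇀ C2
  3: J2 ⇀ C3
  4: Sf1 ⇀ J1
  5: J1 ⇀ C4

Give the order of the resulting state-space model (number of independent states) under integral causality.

4  (C1, C2, C3, C4 all integral)

#4 stroke at Sf1  (Sf1 fixes flow; stroke at Sf1)
#0 stroke at J1  (common-f at J1 fixed by 4)
#1 stroke at J1  (1-jn J1 has f-setter on 4)
#5 stroke at J1  (J1: bond 4 brought flow, rest push out)
#2 stroke at J2  (1-jn J2 has f-setter on 0)
#3 stroke at J2  (1-jn J2 has f-setter on 0)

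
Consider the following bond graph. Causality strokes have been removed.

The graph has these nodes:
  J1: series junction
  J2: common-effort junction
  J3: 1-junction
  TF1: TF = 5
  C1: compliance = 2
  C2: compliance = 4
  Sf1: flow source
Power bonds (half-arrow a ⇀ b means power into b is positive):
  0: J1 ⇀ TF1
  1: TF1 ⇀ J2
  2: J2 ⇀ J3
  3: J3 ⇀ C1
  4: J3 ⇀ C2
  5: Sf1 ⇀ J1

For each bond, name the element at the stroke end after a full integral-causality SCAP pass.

b0 stroke at J1
b1 stroke at TF1
b2 stroke at J2
b3 stroke at J3
b4 stroke at J3
b5 stroke at Sf1

β5 →Sf1  (source Sf1 imposes f)
β0 →J1  (1-jn J1 has f-setter on 5)
β1 →TF1  (TF1 one-in-one-out from 0)
β2 →J2  (J2: last free bond brings effort in)
β3 →J3  (J3: bond 2 brought flow, rest push out)
β4 →J3  (J3 flow already set via bond 2)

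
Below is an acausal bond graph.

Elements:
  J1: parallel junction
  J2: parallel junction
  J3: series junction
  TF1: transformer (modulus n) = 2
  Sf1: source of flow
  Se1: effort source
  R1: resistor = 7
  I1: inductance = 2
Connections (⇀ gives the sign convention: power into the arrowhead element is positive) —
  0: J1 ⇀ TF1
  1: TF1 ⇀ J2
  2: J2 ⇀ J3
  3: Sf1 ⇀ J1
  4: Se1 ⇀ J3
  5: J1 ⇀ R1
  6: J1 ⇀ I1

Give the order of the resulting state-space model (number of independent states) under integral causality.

1  (I1 all integral)

#3 stroke→Sf1  (Sf1 fixes flow; stroke at Sf1)
#4 stroke→J3  (source Se1 imposes e)
#2 stroke→J2  (only one flow-in slot at J3)
#1 stroke→TF1  (0-jn J2 has e-setter on 2)
#0 stroke→J1  (TF1: transformer flips bond 1)
#5 stroke→R1  (0-jn J1 has e-setter on 0)
#6 stroke→I1  (J1 effort already set via bond 0)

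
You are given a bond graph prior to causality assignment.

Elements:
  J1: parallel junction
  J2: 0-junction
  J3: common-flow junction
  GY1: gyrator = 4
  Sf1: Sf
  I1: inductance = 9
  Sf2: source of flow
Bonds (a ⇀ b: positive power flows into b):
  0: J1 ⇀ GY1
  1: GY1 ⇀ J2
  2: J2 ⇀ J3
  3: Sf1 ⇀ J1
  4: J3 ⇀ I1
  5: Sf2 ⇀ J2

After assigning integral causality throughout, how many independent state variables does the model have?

1  (I1 all integral)

#3 stroke→Sf1  (Sf1: flow source, stroke at near end)
#5 stroke→Sf2  (source Sf2 imposes f)
#0 stroke→J1  (J1: last free bond brings effort in)
#1 stroke→J2  (through GY1, causality inverts; strokes same side of GY1)
#2 stroke→J3  (0-jn J2 has e-setter on 1)
#4 stroke→I1  (only one flow-in slot at J3)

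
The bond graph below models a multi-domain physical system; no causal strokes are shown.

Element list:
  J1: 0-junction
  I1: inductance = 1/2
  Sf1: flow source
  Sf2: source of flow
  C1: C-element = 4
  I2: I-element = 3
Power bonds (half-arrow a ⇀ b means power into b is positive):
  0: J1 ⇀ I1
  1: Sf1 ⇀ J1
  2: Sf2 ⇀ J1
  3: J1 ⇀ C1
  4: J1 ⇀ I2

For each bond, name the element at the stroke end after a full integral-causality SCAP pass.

#0 |I1
#1 |Sf1
#2 |Sf2
#3 |J1
#4 |I2

#1 →Sf1  (Sf1 fixes flow; stroke at Sf1)
#2 →Sf2  (source Sf2 imposes f)
#0 →I1  (I1: I, integral causality)
#3 →J1  (C1 integral (e out))
#4 →I2  (0-jn J1 has e-setter on 3)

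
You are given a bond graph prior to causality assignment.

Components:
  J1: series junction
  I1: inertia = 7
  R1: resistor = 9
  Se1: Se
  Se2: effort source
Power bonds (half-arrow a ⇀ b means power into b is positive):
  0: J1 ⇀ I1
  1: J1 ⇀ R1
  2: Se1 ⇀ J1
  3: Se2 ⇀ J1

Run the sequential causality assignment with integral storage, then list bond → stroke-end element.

b2 stroke→J1  (Se1: effort source, stroke at far end)
b3 stroke→J1  (Se2 (Se) sets effort on bond)
b0 stroke→I1  (I1: I, integral causality)
b1 stroke→J1  (1-jn J1 has f-setter on 0)

bond 0 →I1
bond 1 →J1
bond 2 →J1
bond 3 →J1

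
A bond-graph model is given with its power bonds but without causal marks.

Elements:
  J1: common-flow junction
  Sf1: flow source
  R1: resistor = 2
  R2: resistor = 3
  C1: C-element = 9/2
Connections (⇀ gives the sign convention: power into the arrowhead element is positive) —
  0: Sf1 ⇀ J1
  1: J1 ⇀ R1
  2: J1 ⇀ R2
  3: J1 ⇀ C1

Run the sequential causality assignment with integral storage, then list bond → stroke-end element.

b0 stroke→Sf1
b1 stroke→J1
b2 stroke→J1
b3 stroke→J1

bond 0 stroke→Sf1  (Sf1: flow source, stroke at near end)
bond 1 stroke→J1  (J1 flow already set via bond 0)
bond 2 stroke→J1  (1-jn J1 has f-setter on 0)
bond 3 stroke→J1  (J1 flow already set via bond 0)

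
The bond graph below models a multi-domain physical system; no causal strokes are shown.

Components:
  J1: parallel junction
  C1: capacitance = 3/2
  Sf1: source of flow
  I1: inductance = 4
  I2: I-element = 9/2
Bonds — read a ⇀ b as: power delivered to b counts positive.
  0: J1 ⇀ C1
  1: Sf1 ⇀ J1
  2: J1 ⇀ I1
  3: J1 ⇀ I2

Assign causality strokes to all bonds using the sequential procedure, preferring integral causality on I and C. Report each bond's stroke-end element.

#0 |J1
#1 |Sf1
#2 |I1
#3 |I2

b1 stroke→Sf1  (Sf1 fixes flow; stroke at Sf1)
b0 stroke→J1  (C1: C, integral causality)
b2 stroke→I1  (J1: bond 0 brought effort, rest push out)
b3 stroke→I2  (0-jn J1 has e-setter on 0)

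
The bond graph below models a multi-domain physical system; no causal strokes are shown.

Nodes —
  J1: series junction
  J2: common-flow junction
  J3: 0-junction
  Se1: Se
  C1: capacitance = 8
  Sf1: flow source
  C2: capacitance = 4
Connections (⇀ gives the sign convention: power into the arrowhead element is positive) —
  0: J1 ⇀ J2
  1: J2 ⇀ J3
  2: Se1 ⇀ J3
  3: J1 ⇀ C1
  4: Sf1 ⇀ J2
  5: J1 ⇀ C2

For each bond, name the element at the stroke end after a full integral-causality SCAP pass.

#0 stroke→J2
#1 stroke→J2
#2 stroke→J3
#3 stroke→J1
#4 stroke→Sf1
#5 stroke→J1

b2 |J3  (Se1 fixes effort; stroke away)
b4 |Sf1  (Sf1: flow source, stroke at near end)
b0 |J2  (J2 flow already set via bond 4)
b1 |J2  (common-f at J2 fixed by 4)
b3 |J1  (J1 flow already set via bond 0)
b5 |J1  (J1 flow already set via bond 0)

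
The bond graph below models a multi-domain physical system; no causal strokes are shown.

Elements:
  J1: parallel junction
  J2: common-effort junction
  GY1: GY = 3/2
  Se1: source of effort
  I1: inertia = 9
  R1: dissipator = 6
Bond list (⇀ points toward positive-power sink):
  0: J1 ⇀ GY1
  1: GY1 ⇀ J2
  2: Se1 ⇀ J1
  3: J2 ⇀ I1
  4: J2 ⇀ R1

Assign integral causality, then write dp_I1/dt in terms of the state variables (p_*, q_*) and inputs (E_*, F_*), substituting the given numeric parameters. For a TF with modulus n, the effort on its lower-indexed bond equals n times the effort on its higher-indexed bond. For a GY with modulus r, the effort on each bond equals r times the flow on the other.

dp_I1/dt = 4*E_Se1 - 2*p_I1/3

bond 2 |J1  (Se1: effort source, stroke at far end)
bond 0 |GY1  (J1: bond 2 brought effort, rest push out)
bond 1 |GY1  (through GY1, causality inverts; strokes same side of GY1)
bond 3 |I1  (I1 outputs flow p/I1)
bond 4 |J2  (J2 needs exactly one e-in)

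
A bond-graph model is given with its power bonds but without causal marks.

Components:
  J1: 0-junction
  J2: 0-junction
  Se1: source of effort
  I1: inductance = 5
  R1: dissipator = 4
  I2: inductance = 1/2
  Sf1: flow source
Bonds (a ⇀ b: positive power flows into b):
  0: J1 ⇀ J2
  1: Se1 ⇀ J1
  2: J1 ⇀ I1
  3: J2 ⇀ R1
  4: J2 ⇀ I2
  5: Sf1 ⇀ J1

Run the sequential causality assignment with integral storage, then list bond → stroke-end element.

bond 0 stroke→J2
bond 1 stroke→J1
bond 2 stroke→I1
bond 3 stroke→R1
bond 4 stroke→I2
bond 5 stroke→Sf1

b1 stroke→J1  (Se1 fixes effort; stroke away)
b5 stroke→Sf1  (Sf1 (Sf) sets flow on bond)
b0 stroke→J2  (0-jn J1 has e-setter on 1)
b2 stroke→I1  (J1 effort already set via bond 1)
b3 stroke→R1  (J2: bond 0 brought effort, rest push out)
b4 stroke→I2  (0-jn J2 has e-setter on 0)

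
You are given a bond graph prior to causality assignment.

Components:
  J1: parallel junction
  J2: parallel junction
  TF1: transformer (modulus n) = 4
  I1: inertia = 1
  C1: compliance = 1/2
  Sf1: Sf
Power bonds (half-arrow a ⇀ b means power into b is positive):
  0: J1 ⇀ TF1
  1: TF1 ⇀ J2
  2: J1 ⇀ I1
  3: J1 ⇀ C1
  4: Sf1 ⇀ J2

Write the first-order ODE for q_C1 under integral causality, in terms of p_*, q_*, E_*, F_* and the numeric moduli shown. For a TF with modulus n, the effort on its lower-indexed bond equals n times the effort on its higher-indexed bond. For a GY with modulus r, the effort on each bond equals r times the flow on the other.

b4 stroke→Sf1  (Sf1: flow source, stroke at near end)
b1 stroke→J2  (J2 needs exactly one e-in)
b0 stroke→TF1  (through TF1, causality passes straight; one stroke at TF1)
b2 stroke→I1  (prefer integral on I1)
b3 stroke→J1  (only one effort-in slot at J1)

dq_C1/dt = F_Sf1/4 - p_I1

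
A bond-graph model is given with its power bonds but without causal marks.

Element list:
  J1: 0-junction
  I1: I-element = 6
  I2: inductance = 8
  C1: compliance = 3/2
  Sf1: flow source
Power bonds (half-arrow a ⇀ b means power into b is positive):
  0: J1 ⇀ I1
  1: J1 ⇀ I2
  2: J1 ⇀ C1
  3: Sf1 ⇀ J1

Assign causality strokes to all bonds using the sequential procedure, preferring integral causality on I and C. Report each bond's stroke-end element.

bond 0 stroke→I1
bond 1 stroke→I2
bond 2 stroke→J1
bond 3 stroke→Sf1

bond 3 →Sf1  (Sf1 fixes flow; stroke at Sf1)
bond 0 →I1  (prefer integral on I1)
bond 1 →I2  (I2 integral (f out))
bond 2 →J1  (closing 0-jn rule on J1)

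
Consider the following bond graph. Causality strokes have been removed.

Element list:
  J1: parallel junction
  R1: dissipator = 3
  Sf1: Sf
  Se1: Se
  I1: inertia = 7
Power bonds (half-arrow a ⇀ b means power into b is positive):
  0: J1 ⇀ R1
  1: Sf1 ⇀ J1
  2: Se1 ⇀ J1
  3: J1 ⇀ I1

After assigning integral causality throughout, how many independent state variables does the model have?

1  (I1 all integral)

β1 |Sf1  (Sf1 fixes flow; stroke at Sf1)
β2 |J1  (Se1 fixes effort; stroke away)
β0 |R1  (common-e at J1 fixed by 2)
β3 |I1  (J1: bond 2 brought effort, rest push out)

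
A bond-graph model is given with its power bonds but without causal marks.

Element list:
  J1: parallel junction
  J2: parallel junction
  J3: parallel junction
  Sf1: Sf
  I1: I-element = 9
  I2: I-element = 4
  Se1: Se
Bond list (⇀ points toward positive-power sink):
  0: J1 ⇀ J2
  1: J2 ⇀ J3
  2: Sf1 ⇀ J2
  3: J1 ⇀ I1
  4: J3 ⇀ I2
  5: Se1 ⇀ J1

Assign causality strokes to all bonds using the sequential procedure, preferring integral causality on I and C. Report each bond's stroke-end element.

b2 →Sf1  (source Sf1 imposes f)
b5 →J1  (Se1: effort source, stroke at far end)
b0 →J2  (J1 effort already set via bond 5)
b3 →I1  (common-e at J1 fixed by 5)
b1 →J3  (common-e at J2 fixed by 0)
b4 →I2  (J3 effort already set via bond 1)

β0 stroke→J2
β1 stroke→J3
β2 stroke→Sf1
β3 stroke→I1
β4 stroke→I2
β5 stroke→J1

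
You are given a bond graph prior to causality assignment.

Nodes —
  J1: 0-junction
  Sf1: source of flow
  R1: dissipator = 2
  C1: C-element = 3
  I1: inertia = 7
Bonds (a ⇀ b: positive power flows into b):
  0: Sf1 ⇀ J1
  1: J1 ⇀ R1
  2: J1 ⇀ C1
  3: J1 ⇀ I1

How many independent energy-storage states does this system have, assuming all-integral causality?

2  (C1, I1 all integral)

bond 0 stroke→Sf1  (Sf1: flow source, stroke at near end)
bond 2 stroke→J1  (C1 outputs effort q/C1)
bond 1 stroke→R1  (J1: bond 2 brought effort, rest push out)
bond 3 stroke→I1  (J1: bond 2 brought effort, rest push out)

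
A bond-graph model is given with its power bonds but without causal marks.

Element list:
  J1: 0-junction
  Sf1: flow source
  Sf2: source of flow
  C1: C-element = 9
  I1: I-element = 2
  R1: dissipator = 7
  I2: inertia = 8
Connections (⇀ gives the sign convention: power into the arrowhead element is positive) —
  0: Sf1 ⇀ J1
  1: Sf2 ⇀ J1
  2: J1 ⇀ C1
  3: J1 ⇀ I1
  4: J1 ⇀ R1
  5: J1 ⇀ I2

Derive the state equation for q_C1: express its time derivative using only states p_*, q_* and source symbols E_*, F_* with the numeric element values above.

b0 |Sf1  (source Sf1 imposes f)
b1 |Sf2  (Sf2 fixes flow; stroke at Sf2)
b2 |J1  (C1: C, integral causality)
b3 |I1  (common-e at J1 fixed by 2)
b4 |R1  (0-jn J1 has e-setter on 2)
b5 |I2  (common-e at J1 fixed by 2)

dq_C1/dt = F_Sf1 + F_Sf2 - p_I1/2 - p_I2/8 - q_C1/63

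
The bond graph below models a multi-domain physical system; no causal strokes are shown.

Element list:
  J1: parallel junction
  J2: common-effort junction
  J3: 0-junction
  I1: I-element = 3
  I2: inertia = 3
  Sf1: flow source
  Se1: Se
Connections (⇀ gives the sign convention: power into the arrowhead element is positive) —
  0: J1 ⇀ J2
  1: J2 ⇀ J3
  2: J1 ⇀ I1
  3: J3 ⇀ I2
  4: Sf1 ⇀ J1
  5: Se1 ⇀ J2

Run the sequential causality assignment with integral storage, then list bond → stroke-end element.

β0 →J1
β1 →J3
β2 →I1
β3 →I2
β4 →Sf1
β5 →J2

bond 4 →Sf1  (source Sf1 imposes f)
bond 5 →J2  (Se1 (Se) sets effort on bond)
bond 0 →J1  (J2: bond 5 brought effort, rest push out)
bond 1 →J3  (common-e at J2 fixed by 5)
bond 3 →I2  (J3: bond 1 brought effort, rest push out)
bond 2 →I1  (0-jn J1 has e-setter on 0)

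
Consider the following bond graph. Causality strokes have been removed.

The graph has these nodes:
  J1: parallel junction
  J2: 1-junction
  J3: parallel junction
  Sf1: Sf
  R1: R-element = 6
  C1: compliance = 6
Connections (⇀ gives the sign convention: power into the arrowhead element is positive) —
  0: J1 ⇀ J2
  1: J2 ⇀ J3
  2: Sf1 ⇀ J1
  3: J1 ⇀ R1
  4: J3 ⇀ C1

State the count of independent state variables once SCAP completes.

1  (C1 all integral)

bond 2 stroke→Sf1  (Sf1: flow source, stroke at near end)
bond 4 stroke→J3  (C1: C, integral causality)
bond 1 stroke→J2  (common-e at J3 fixed by 4)
bond 0 stroke→J1  (J2 needs exactly one f-in)
bond 3 stroke→R1  (J1: bond 0 brought effort, rest push out)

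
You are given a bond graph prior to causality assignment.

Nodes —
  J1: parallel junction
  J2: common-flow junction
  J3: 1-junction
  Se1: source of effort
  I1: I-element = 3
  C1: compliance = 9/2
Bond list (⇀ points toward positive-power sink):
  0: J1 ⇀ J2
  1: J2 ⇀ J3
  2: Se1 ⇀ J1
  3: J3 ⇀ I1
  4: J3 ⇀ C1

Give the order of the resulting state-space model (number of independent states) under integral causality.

β2 stroke at J1  (Se1 (Se) sets effort on bond)
β0 stroke at J2  (J1: bond 2 brought effort, rest push out)
β1 stroke at J3  (only one flow-in slot at J2)
β3 stroke at I1  (I1: I, integral causality)
β4 stroke at J3  (1-jn J3 has f-setter on 3)

2  (C1, I1 all integral)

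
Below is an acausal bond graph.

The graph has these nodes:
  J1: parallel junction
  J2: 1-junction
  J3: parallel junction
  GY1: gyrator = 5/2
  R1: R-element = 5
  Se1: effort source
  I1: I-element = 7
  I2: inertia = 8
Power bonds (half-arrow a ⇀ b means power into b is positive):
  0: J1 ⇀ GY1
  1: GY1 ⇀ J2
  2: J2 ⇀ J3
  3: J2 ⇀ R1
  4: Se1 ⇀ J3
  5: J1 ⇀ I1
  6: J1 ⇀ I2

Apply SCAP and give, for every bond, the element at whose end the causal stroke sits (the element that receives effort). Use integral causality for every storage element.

β0 stroke at J1
β1 stroke at J2
β2 stroke at J2
β3 stroke at R1
β4 stroke at J3
β5 stroke at I1
β6 stroke at I2

#4 stroke→J3  (source Se1 imposes e)
#2 stroke→J2  (J3: bond 4 brought effort, rest push out)
#5 stroke→I1  (I1: I, integral causality)
#6 stroke→I2  (I2: I, integral causality)
#0 stroke→J1  (closing 0-jn rule on J1)
#1 stroke→J2  (GY1 both-in/both-out from 0)
#3 stroke→R1  (J2 needs exactly one f-in)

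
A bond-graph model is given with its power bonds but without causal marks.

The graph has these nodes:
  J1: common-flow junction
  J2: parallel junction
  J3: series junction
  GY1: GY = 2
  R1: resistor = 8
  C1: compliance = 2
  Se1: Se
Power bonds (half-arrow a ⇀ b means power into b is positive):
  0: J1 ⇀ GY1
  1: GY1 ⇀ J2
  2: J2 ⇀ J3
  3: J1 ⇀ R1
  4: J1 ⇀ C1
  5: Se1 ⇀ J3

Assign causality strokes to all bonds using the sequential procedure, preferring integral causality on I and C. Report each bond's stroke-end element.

b0 →GY1
b1 →GY1
b2 →J2
b3 →J1
b4 →J1
b5 →J3

#5 |J3  (Se1 (Se) sets effort on bond)
#2 |J2  (closing 1-jn rule on J3)
#1 |GY1  (J2 effort already set via bond 2)
#0 |GY1  (through GY1, causality inverts; strokes same side of GY1)
#3 |J1  (common-f at J1 fixed by 0)
#4 |J1  (J1 flow already set via bond 0)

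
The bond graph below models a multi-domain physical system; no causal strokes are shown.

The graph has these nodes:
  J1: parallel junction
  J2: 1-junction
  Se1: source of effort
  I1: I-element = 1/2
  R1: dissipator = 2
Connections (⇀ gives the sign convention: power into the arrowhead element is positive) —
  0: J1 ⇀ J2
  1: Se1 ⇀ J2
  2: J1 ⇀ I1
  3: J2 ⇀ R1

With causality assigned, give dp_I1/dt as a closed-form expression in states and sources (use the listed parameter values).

dp_I1/dt = -E_Se1 - 4*p_I1

bond 1 →J2  (source Se1 imposes e)
bond 2 →I1  (I1 outputs flow p/I1)
bond 0 →J1  (closing 0-jn rule on J1)
bond 3 →J2  (common-f at J2 fixed by 0)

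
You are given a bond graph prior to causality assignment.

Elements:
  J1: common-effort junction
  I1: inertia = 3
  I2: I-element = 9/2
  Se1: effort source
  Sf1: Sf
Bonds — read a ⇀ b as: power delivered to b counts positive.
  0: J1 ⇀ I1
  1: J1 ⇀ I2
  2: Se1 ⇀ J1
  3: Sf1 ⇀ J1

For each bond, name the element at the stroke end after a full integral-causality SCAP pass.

bond 2 |J1  (source Se1 imposes e)
bond 3 |Sf1  (source Sf1 imposes f)
bond 0 |I1  (J1 effort already set via bond 2)
bond 1 |I2  (J1 effort already set via bond 2)

bond 0 stroke at I1
bond 1 stroke at I2
bond 2 stroke at J1
bond 3 stroke at Sf1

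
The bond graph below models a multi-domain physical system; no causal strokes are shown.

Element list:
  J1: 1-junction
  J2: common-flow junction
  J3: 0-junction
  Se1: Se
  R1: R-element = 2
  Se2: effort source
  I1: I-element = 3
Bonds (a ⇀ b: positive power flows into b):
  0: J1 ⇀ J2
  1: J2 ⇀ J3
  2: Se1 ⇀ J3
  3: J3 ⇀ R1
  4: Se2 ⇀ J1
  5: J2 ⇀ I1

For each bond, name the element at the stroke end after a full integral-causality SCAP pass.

b2 |J3  (Se1 fixes effort; stroke away)
b4 |J1  (Se2: effort source, stroke at far end)
b0 |J2  (only one flow-in slot at J1)
b1 |J2  (0-jn J3 has e-setter on 2)
b3 |R1  (J3: bond 2 brought effort, rest push out)
b5 |I1  (J2 needs exactly one f-in)

#0 stroke→J2
#1 stroke→J2
#2 stroke→J3
#3 stroke→R1
#4 stroke→J1
#5 stroke→I1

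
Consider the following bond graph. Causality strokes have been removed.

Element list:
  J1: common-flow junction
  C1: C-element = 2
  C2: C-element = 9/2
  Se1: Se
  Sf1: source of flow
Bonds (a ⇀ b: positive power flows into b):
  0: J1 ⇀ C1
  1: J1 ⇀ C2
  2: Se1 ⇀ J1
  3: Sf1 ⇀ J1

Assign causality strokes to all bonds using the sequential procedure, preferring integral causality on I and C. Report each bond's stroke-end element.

b0 stroke→J1
b1 stroke→J1
b2 stroke→J1
b3 stroke→Sf1

#2 →J1  (Se1 fixes effort; stroke away)
#3 →Sf1  (source Sf1 imposes f)
#0 →J1  (J1 flow already set via bond 3)
#1 →J1  (1-jn J1 has f-setter on 3)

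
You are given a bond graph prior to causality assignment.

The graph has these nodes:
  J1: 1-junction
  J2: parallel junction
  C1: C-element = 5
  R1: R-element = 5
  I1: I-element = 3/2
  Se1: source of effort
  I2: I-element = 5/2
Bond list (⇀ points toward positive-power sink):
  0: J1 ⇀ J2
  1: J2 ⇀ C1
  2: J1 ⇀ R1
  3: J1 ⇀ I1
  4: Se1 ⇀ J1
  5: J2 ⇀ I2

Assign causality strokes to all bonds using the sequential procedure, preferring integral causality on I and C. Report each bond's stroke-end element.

b4 |J1  (Se1 (Se) sets effort on bond)
b1 |J2  (prefer integral on C1)
b0 |J1  (J2 effort already set via bond 1)
b5 |I2  (J2: bond 1 brought effort, rest push out)
b3 |I1  (I1: I, integral causality)
b2 |J1  (J1: bond 3 brought flow, rest push out)

bond 0 |J1
bond 1 |J2
bond 2 |J1
bond 3 |I1
bond 4 |J1
bond 5 |I2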